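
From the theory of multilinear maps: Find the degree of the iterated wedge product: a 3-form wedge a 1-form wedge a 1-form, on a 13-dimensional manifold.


The degree of a wedge product is the sum of the degrees of the individual forms.
Degrees: 3, 1, 1
Total degree = 3 + 1 + 1 = 5

5


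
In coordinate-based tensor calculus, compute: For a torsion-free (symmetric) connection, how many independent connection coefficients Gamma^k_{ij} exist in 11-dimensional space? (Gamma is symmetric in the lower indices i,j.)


Christoffel symbols Gamma^k_{ij} are symmetric in i,j, so there are d * d(d+1)/2 independent symbols.
d = 11
d(d+1)/2 = 11 * 12 / 2 = 66
Total = 11 * 66 = 726

726


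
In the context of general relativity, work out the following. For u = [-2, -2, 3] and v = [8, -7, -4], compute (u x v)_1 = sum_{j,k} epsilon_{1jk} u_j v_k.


(u x v)_1 = sum_{j,k} epsilon_{1jk} u_j v_k. Only permutations of (1,2,3) contribute; the two non-zero terms are:
eps_{123} u_2 v_3 = 1 * -2 * -4 = 8
eps_{132} u_3 v_2 = -1 * 3 * -7 = 21
(u x v)_1 = 29

29


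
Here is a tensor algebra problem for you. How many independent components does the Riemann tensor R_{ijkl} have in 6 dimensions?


The Riemann tensor in d dimensions has d^2(d^2 - 1)/12 independent components.
d = 6, so d^2 = 36
d^2 - 1 = 35
d^2(d^2 - 1) = 36 * 35 = 1260
Divide by 12: 1260 / 12 = 105

105


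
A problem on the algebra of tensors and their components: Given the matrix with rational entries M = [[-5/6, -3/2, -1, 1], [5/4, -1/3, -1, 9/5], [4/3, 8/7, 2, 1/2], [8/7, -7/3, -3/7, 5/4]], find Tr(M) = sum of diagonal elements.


The trace is the sum of diagonal entries.
Diagonal: M[1,1] = -5/6, M[2,2] = -1/3, M[3,3] = 2, M[4,4] = 5/4
Tr(M) = -5/6 + -1/3 + 2 + 5/4
Computing step by step:
After adding M[1,1]: -5/6
After adding M[2,2]: -7/6
After adding M[3,3]: 5/6
After adding M[4,4]: 25/12
Tr(M) = 25/12

25/12


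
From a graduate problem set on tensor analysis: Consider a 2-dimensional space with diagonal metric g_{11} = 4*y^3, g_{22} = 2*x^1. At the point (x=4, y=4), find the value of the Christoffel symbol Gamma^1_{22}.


For a diagonal metric, Gamma^k_{ij} = (1/2) g^{kk} (dg_{ik}/dx_j + dg_{jk}/dx_i - dg_{ij}/dx_k).
The metric is diagonal, so g_{ab} = 0 for a != b.
At the given point: g_{11} = 256, g_{22} = 8
g^{11} = 1/256
dg_{21}/dx_2 = 0 (off-diagonal)
dg_{21}/dx_2 = 0 (off-diagonal)
dg_{22}/dx_1 = dg_{22}/dx_1 = 2
Numerator = 0 + 0 - 2 = -2
Gamma^1_{22} = -2 / (2 * 256) = -1/256

-1/256


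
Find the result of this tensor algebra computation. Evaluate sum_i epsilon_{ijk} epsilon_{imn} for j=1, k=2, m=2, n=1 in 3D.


Using the identity: epsilon_{ijk} epsilon_{imn} = delta_{jm} delta_{kn} - delta_{jn} delta_{km}.
delta_{12} = 0
delta_{21} = 0
delta_{11} = 1
delta_{22} = 1
Result = 0 * 0 - 1 * 1 = 0 - 1 = -1

-1


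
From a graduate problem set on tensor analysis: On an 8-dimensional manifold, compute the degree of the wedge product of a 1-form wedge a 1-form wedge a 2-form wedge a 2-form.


The degree of a wedge product is the sum of the degrees of the individual forms.
Degrees: 1, 1, 2, 2
Total degree = 1 + 1 + 2 + 2 = 6

6


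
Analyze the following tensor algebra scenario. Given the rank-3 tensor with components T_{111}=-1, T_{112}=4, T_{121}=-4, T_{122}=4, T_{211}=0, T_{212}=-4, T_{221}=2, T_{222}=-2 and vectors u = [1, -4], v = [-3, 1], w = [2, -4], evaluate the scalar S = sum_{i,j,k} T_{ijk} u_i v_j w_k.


S = sum over i,j,k of T_{ijk} u_i v_j w_k. Expanding all 8 terms:
T_{111}*u_1*v_1*w_1 = -1*1*-3*2 = 6  (running total: 6)
T_{112}*u_1*v_1*w_2 = 4*1*-3*-4 = 48  (running total: 54)
T_{121}*u_1*v_2*w_1 = -4*1*1*2 = -8  (running total: 46)
T_{122}*u_1*v_2*w_2 = 4*1*1*-4 = -16  (running total: 30)
T_{211}*u_2*v_1*w_1 = 0*-4*-3*2 = 0  (running total: 30)
T_{212}*u_2*v_1*w_2 = -4*-4*-3*-4 = 192  (running total: 222)
T_{221}*u_2*v_2*w_1 = 2*-4*1*2 = -16  (running total: 206)
T_{222}*u_2*v_2*w_2 = -2*-4*1*-4 = -32  (running total: 174)
S = 174

174


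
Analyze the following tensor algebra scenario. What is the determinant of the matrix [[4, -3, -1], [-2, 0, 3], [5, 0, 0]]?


Expanding along the first row, det(A) = a11*M_11 - a12*M_12 + a13*M_13, where M_1j is the (1,j) minor.
Minor M_11 = 0*0 - 3*0 = 0
Minor M_12 = -2*0 - 3*5 = -15
Minor M_13 = -2*0 - 0*5 = 0
det = 4*(0) - -3*(-15) + -1*(0)
    = 0 - 45 + 0
    = -45

-45


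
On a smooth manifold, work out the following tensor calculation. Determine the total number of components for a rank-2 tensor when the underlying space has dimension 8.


The number of components of a rank-r tensor in d dimensions is d^r.
Here d = 8 and r = 2.
8^2 = 64

64


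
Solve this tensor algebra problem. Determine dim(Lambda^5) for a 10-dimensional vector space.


The dimension of the space of p-forms on an n-dimensional space is C(n, p).
n = 10, p = 5
C(10, 5) = 10! / (5! * 5!) = 252

252


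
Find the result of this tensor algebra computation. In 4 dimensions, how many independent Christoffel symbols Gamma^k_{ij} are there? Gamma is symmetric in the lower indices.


Christoffel symbols Gamma^k_{ij} are symmetric in i,j, so there are d * d(d+1)/2 independent symbols.
d = 4
d(d+1)/2 = 4 * 5 / 2 = 10
Total = 4 * 10 = 40

40


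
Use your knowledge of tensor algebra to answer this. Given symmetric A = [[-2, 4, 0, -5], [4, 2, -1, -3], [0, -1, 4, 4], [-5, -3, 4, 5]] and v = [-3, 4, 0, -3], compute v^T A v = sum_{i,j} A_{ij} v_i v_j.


First compute Av:
(Av)_1 = -2*-3 + 4*4 + 0*0 + -5*-3 = 37
(Av)_2 = 4*-3 + 2*4 + -1*0 + -3*-3 = 5
(Av)_3 = 0*-3 + -1*4 + 4*0 + 4*-3 = -16
(Av)_4 = -5*-3 + -3*4 + 4*0 + 5*-3 = -12
Av = [37, 5, -16, -12]
Then v^T (Av) = -3*37 + 4*5 + 0*-16 + -3*-12
= -111 + 20 + 0 + 36 = -55

-55


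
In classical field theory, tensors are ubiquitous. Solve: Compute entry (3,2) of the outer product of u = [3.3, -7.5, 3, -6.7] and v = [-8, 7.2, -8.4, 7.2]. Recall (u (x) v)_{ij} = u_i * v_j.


The outer product entry T_{ij} = u_i * v_j.
We need i=3, j=2.
u_3 = 3, v_2 = 7.2
T_{3,2} = 3 * 7.2 = 21.6

21.6


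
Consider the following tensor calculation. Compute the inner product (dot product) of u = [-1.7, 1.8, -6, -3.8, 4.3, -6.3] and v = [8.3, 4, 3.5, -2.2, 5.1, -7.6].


The inner product u . v = sum of u_i * v_i.
Term-by-term: -1.7 * 8.3, 1.8 * 4, -6 * 3.5, -3.8 * -2.2, 4.3 * 5.1, -6.3 * -7.6
Products: -14.11, 7.2, -21, 8.36, 21.93, 47.88
Sum = -14.11 + 7.2 + -21 + 8.36 + 21.93 + 47.88 = 50.26

50.26


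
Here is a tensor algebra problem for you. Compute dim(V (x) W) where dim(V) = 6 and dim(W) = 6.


The dimension of a tensor product is the product of dimensions.
dim(V) = 6, dim(W) = 6
dim(V (x) W) = 6 * 6 = 36

36


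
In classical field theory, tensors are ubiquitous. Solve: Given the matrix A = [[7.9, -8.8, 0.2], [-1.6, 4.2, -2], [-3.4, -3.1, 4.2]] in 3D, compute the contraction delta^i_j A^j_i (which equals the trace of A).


The contraction (trace) of a rank-2 tensor is the sum of its diagonal elements.
Diagonal entries: A[1,1] = 7.9, A[2,2] = 4.2, A[3,3] = 4.2
Tr(A) = 7.9 + 4.2 + 4.2 = 16.3

16.3


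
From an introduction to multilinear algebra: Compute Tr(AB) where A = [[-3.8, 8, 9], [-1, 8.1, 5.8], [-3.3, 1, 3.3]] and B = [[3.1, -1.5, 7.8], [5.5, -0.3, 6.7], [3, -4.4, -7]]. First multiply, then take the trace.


Tr(AB) = sum_i (AB)_{ii} where (AB)_{ii} = sum_k A_{ik} B_{ki}.
(AB)_{11} = -3.8*3.1 + 8*5.5 + 9*3 = 59.22
(AB)_{22} = -1*-1.5 + 8.1*-0.3 + 5.8*-4.4 = -26.45
(AB)_{33} = -3.3*7.8 + 1*6.7 + 3.3*-7 = -42.14
Tr(AB) = 59.22 + -26.45 + -42.14 = -9.37

-9.37


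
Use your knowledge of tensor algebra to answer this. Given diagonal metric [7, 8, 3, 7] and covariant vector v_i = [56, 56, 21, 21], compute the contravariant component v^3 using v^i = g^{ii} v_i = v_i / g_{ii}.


To raise an index with a diagonal metric: v^i = v_i / g_{ii}.
For index 3: v_3 = 21, g_{33} = 3
v^3 = 21 / 3 = 7

7


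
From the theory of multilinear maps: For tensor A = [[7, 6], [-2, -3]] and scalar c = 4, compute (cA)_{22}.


Scalar multiplication: (cA)_{ij} = c * A_{ij}.
c = 4
A_{22} = -3
(cA)_{22} = 4 * -3 = -12

-12


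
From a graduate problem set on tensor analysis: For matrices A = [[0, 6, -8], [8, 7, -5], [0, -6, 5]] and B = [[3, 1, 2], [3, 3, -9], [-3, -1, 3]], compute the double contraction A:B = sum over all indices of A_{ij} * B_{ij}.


A:B = sum over all i,j of A_{ij} * B_{ij}.
Row 1: 0*3=0, 6*1=6, -8*2=-16 => row sum = -10
Row 2: 8*3=24, 7*3=21, -5*-9=45 => row sum = 90
Row 3: 0*-3=0, -6*-1=6, 5*3=15 => row sum = 21
Total = -10 + 90 + 21 = 101

101


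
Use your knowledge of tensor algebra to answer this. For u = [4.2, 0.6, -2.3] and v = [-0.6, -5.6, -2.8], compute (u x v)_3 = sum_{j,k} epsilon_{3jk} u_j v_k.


(u x v)_3 = sum_{j,k} epsilon_{3jk} u_j v_k. Only permutations of (1,2,3) contribute; the two non-zero terms are:
eps_{312} u_1 v_2 = 1 * 4.2 * -5.6 = -23.52
eps_{321} u_2 v_1 = -1 * 0.6 * -0.6 = 0.36
(u x v)_3 = -23.16

-23.16


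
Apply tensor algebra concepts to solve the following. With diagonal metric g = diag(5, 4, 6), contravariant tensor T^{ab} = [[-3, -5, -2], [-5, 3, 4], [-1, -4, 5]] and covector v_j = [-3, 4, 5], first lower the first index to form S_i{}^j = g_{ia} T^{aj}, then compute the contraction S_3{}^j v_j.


Step 1: lower the first index. For a diagonal metric, g_{ia} T^{aj} = g_{ii} T^{ij} (no sum on i).
g_{33} = 6
S_3{}^1 = 6 * T^{31} = 6 * -1 = -6
S_3{}^2 = 6 * T^{32} = 6 * -4 = -24
S_3{}^3 = 6 * T^{33} = 6 * 5 = 30
Step 2: contract S_3{}^j with v_j.
S_3{}^1 * v_1 = -6 * -3 = 18
S_3{}^2 * v_2 = -24 * 4 = -96
S_3{}^3 * v_3 = 30 * 5 = 150
Result = 18 + -96 + 150 = 72

72


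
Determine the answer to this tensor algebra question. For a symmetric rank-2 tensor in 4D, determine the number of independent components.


A symmetric rank-2 tensor in d dimensions has d(d+1)/2 independent components.
d = 4
d(d+1)/2 = 4 * 5 / 2 = 20 / 2 = 10

10


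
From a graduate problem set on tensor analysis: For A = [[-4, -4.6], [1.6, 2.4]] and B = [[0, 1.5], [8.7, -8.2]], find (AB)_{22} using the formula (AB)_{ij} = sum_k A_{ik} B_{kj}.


(AB)_{ij} = sum_k A_{ik} B_{kj}.
For i=2, j=2:
A_{21} * B_{12} = 1.6 * 1.5 = 2.4
A_{22} * B_{22} = 2.4 * -8.2 = -19.68
Sum = 2.4 + -19.68 = -17.28

-17.28


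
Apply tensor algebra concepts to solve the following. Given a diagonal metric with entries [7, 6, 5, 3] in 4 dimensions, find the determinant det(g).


For a diagonal metric, the determinant is the product of diagonal entries.
Diagonal entries: 7, 6, 5, 3
det(g) = 7 * 6 * 5 * 3 = 630

630


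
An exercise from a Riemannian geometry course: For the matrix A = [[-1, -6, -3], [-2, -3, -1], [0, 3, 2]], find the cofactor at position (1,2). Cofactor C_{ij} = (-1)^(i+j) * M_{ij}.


To find cofactor C_{12}, delete row 1 and column 2.
The resulting 2x2 submatrix is: [[-2, -1], [0, 2]]
Minor M_{12} = -2*2 - -1*0
  = -4 - 0 = -4
Sign = (-1)^(1+2) = (-1)^3 = -1
Cofactor C_{12} = -1 * -4 = 4

4


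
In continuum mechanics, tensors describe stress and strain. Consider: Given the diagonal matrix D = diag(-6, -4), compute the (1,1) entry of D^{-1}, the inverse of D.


For a diagonal matrix, the inverse has entries (D^{-1})_{ii} = 1/d_{ii}.
The diagonal entries are: d_{11} = -6, d_{22} = -4
We need (D^{-1})_{11} = 1/d_{11} = 1/-6 = -1/6

-1/6


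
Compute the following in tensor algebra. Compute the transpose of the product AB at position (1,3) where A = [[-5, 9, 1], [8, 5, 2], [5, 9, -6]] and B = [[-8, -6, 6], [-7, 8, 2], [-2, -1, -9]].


(AB)^T_{ij} = (AB)_{ji} = sum_k A_{jk} B_{ki}.
For i=1, j=3 we need (AB)_{31}:
A_{31} * B_{11} = 5 * -8 = -40
A_{32} * B_{21} = 9 * -7 = -63
A_{33} * B_{31} = -6 * -2 = 12
Sum = -40 + -63 + 12 = -91

-91


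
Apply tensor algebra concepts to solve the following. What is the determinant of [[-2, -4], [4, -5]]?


For a 2x2 matrix [[a, b], [c, d]], det = a*d - b*c.
a = -2, b = -4, c = 4, d = -5
a*d = -2 * -5 = 10
b*c = -4 * 4 = -16
det = 10 - -16 = 26

26


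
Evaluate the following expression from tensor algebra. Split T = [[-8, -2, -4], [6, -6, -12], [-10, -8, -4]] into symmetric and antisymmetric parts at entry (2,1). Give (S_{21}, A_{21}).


T_{21} = 6
T_{12} = -2
S_{21} = (6 + -2)/2 = 4/2 = 2
A_{21} = (6 - -2)/2 = 8/2 = 4
Check: S + A = 2 + 4 = 6 = T_{21}.

(2, 4)


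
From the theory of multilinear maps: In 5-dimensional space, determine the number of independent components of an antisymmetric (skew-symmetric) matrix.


An antisymmetric rank-2 tensor satisfies A_{ij} = -A_{ji}, so diagonal entries are zero.
The independent components are the upper-triangular entries: C(n, 2) = n(n-1)/2.
n = 5
C(5, 2) = 5 * 4 / 2 = 20 / 2 = 10

10


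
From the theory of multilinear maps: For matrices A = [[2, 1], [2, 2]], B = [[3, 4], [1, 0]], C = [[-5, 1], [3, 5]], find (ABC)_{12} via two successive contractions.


(ABC)_{12} = sum_m (AB)_{1m} C_{m2}. First compute row 1 of AB.
(AB)_{11} = 2*3 + 1*1 = 7
(AB)_{12} = 2*4 + 1*0 = 8
Now contract with column 2 of C:
(AB)_{11} * C_{12} = 7 * 1 = 7
(AB)_{12} * C_{22} = 8 * 5 = 40
(ABC)_{12} = 7 + 40 = 47

47


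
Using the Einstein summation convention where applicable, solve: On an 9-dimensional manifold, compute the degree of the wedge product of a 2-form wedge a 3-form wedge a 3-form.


The degree of a wedge product is the sum of the degrees of the individual forms.
Degrees: 2, 3, 3
Total degree = 2 + 3 + 3 = 8

8


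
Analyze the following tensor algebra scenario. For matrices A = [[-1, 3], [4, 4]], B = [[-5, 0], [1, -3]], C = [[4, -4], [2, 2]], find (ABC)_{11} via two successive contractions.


(ABC)_{11} = sum_m (AB)_{1m} C_{m1}. First compute row 1 of AB.
(AB)_{11} = -1*-5 + 3*1 = 8
(AB)_{12} = -1*0 + 3*-3 = -9
Now contract with column 1 of C:
(AB)_{11} * C_{11} = 8 * 4 = 32
(AB)_{12} * C_{21} = -9 * 2 = -18
(ABC)_{11} = 32 + -18 = 14

14


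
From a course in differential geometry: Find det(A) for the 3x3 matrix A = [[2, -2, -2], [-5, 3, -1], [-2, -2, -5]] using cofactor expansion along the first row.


Expanding along the first row, det(A) = a11*M_11 - a12*M_12 + a13*M_13, where M_1j is the (1,j) minor.
Minor M_11 = 3*-5 - -1*-2 = -17
Minor M_12 = -5*-5 - -1*-2 = 23
Minor M_13 = -5*-2 - 3*-2 = 16
det = 2*(-17) - -2*(23) + -2*(16)
    = -34 - -46 + -32
    = -20

-20


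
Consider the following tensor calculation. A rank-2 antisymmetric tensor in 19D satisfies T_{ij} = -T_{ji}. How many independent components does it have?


An antisymmetric rank-2 tensor satisfies A_{ij} = -A_{ji}, so diagonal entries are zero.
The independent components are the upper-triangular entries: C(n, 2) = n(n-1)/2.
n = 19
C(19, 2) = 19 * 18 / 2 = 342 / 2 = 171

171


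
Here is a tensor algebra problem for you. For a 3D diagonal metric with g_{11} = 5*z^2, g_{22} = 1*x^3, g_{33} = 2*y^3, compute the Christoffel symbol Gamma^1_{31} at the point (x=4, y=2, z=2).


For a diagonal metric, Gamma^k_{ij} = (1/2) g^{kk} (dg_{ik}/dx_j + dg_{jk}/dx_i - dg_{ij}/dx_k).
The metric is diagonal, so g_{ab} = 0 for a != b.
At the given point: g_{11} = 20, g_{22} = 64, g_{33} = 16
g^{11} = 1/20
dg_{31}/dx_1 = 0 (off-diagonal)
dg_{11}/dx_3 = dg_{11}/dx_3 = 20
dg_{31}/dx_1 = 0 (off-diagonal)
Numerator = 0 + 20 - 0 = 20
Gamma^1_{31} = 20 / (2 * 20) = 1/2

1/2


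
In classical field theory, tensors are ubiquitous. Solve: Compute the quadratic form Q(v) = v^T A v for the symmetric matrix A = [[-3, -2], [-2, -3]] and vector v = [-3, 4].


First compute Av:
(Av)_1 = -3*-3 + -2*4 = 1
(Av)_2 = -2*-3 + -3*4 = -6
Av = [1, -6]
Then v^T (Av) = -3*1 + 4*-6
= -3 + -24 = -27

-27


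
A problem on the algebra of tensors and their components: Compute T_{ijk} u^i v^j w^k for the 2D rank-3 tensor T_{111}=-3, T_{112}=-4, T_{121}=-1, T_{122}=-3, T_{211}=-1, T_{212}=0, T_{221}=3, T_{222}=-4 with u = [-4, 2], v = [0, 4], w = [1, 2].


S = sum over i,j,k of T_{ijk} u_i v_j w_k. Expanding all 8 terms:
T_{111}*u_1*v_1*w_1 = -3*-4*0*1 = 0  (running total: 0)
T_{112}*u_1*v_1*w_2 = -4*-4*0*2 = 0  (running total: 0)
T_{121}*u_1*v_2*w_1 = -1*-4*4*1 = 16  (running total: 16)
T_{122}*u_1*v_2*w_2 = -3*-4*4*2 = 96  (running total: 112)
T_{211}*u_2*v_1*w_1 = -1*2*0*1 = 0  (running total: 112)
T_{212}*u_2*v_1*w_2 = 0*2*0*2 = 0  (running total: 112)
T_{221}*u_2*v_2*w_1 = 3*2*4*1 = 24  (running total: 136)
T_{222}*u_2*v_2*w_2 = -4*2*4*2 = -64  (running total: 72)
S = 72

72


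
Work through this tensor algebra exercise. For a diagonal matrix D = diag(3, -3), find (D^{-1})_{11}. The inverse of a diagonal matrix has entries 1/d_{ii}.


For a diagonal matrix, the inverse has entries (D^{-1})_{ii} = 1/d_{ii}.
The diagonal entries are: d_{11} = 3, d_{22} = -3
We need (D^{-1})_{11} = 1/d_{11} = 1/3 = 1/3

1/3


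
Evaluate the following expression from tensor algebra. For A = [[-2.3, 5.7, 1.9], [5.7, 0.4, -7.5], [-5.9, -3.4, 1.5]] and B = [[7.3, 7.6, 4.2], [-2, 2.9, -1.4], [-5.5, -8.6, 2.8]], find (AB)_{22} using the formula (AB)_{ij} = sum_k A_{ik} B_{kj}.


(AB)_{ij} = sum_k A_{ik} B_{kj}.
For i=2, j=2:
A_{21} * B_{12} = 5.7 * 7.6 = 43.32
A_{22} * B_{22} = 0.4 * 2.9 = 1.16
A_{23} * B_{32} = -7.5 * -8.6 = 64.5
Sum = 43.32 + 1.16 + 64.5 = 108.98

108.98


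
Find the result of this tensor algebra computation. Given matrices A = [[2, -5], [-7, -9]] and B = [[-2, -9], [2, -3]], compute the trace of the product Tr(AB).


Tr(AB) = sum_i (AB)_{ii} where (AB)_{ii} = sum_k A_{ik} B_{ki}.
(AB)_{11} = 2*-2 + -5*2 = -14
(AB)_{22} = -7*-9 + -9*-3 = 90
Tr(AB) = -14 + 90 = 76

76


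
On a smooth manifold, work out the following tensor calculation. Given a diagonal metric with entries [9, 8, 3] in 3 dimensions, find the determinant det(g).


For a diagonal metric, the determinant is the product of diagonal entries.
Diagonal entries: 9, 8, 3
det(g) = 9 * 8 * 3 = 216

216


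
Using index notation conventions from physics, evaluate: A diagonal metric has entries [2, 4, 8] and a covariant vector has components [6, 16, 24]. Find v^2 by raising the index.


To raise an index with a diagonal metric: v^i = v_i / g_{ii}.
For index 2: v_2 = 16, g_{22} = 4
v^2 = 16 / 4 = 4

4


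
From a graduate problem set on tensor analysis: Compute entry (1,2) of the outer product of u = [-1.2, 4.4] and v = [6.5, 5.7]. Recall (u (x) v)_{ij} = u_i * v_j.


The outer product entry T_{ij} = u_i * v_j.
We need i=1, j=2.
u_1 = -1.2, v_2 = 5.7
T_{1,2} = -1.2 * 5.7 = -6.84

-6.84


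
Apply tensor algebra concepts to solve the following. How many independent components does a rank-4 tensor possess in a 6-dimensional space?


The number of components of a rank-r tensor in d dimensions is d^r.
Here d = 6 and r = 4.
6^4 = 1296

1296


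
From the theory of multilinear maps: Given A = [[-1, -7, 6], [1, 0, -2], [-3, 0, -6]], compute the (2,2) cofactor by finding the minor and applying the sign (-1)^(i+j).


To find cofactor C_{22}, delete row 2 and column 2.
The resulting 2x2 submatrix is: [[-1, 6], [-3, -6]]
Minor M_{22} = -1*-6 - 6*-3
  = 6 - -18 = 24
Sign = (-1)^(2+2) = (-1)^4 = 1
Cofactor C_{22} = 1 * 24 = 24

24


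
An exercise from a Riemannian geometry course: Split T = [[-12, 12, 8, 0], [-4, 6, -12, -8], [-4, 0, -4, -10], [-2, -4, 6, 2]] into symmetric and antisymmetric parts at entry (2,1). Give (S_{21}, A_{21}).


T_{21} = -4
T_{12} = 12
S_{21} = (-4 + 12)/2 = 8/2 = 4
A_{21} = (-4 - 12)/2 = -16/2 = -8
Check: S + A = 4 + -8 = -4 = T_{21}.

(4, -8)


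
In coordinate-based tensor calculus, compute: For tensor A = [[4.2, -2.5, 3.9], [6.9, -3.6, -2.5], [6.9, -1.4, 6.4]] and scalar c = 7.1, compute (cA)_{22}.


Scalar multiplication: (cA)_{ij} = c * A_{ij}.
c = 7.1
A_{22} = -3.6
(cA)_{22} = 7.1 * -3.6 = -25.56

-25.56


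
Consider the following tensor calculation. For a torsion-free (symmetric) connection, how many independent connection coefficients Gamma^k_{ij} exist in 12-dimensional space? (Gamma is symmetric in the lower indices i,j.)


Christoffel symbols Gamma^k_{ij} are symmetric in i,j, so there are d * d(d+1)/2 independent symbols.
d = 12
d(d+1)/2 = 12 * 13 / 2 = 78
Total = 12 * 78 = 936

936


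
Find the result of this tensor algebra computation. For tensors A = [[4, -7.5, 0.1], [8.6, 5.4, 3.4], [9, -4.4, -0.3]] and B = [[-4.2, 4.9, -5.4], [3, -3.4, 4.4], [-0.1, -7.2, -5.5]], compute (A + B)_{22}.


Tensor addition is component-wise: (A + B)_{ij} = A_{ij} + B_{ij}.
A_{22} = 5.4
B_{22} = -3.4
(A + B)_{22} = 5.4 + -3.4 = 2

2


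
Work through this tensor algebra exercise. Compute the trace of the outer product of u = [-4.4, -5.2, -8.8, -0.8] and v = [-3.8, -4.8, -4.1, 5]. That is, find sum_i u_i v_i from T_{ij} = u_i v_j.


The outer product gives T_{ij} = u_i v_j.
The trace (contraction) is Tr(T) = sum_i T_{ii} = sum_i u_i v_i.
Diagonal entries:
T_{11} = u_1 * v_1 = -4.4 * -3.8 = 16.72
T_{22} = u_2 * v_2 = -5.2 * -4.8 = 24.96
T_{33} = u_3 * v_3 = -8.8 * -4.1 = 36.08
T_{44} = u_4 * v_4 = -0.8 * 5 = -4
Tr(T) = 16.72 + 24.96 + 36.08 + -4 = 73.76

73.76


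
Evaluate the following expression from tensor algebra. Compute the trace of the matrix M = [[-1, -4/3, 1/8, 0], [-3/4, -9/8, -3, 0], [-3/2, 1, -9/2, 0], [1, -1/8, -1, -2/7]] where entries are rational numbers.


The trace is the sum of diagonal entries.
Diagonal: M[1,1] = -1, M[2,2] = -9/8, M[3,3] = -9/2, M[4,4] = -2/7
Tr(M) = -1 + -9/8 + -9/2 + -2/7
Computing step by step:
After adding M[1,1]: -1
After adding M[2,2]: -17/8
After adding M[3,3]: -53/8
After adding M[4,4]: -387/56
Tr(M) = -387/56

-387/56


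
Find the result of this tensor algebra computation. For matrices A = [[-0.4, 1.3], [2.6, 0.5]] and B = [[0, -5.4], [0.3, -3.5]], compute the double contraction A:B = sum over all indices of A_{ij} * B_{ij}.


A:B = sum over all i,j of A_{ij} * B_{ij}.
Row 1: -0.4*0=0, 1.3*-5.4=-7.02 => row sum = -7.02
Row 2: 2.6*0.3=0.78, 0.5*-3.5=-1.75 => row sum = -0.97
Total = -7.02 + -0.97 = -7.99

-7.99


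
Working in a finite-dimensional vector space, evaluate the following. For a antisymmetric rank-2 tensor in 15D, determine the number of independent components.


A antisymmetric rank-2 tensor in d dimensions has d(d-1)/2 independent components.
d = 15
d(d-1)/2 = 15 * 14 / 2 = 210 / 2 = 105

105


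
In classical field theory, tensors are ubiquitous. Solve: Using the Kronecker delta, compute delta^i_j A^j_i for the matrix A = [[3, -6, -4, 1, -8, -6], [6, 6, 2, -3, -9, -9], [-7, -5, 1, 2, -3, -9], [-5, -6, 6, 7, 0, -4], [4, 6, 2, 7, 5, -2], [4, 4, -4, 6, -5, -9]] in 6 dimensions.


The contraction (trace) of a rank-2 tensor is the sum of its diagonal elements.
Diagonal entries: A[1,1] = 3, A[2,2] = 6, A[3,3] = 1, A[4,4] = 7, A[5,5] = 5, A[6,6] = -9
Tr(A) = 3 + 6 + 1 + 7 + 5 + -9 = 13

13


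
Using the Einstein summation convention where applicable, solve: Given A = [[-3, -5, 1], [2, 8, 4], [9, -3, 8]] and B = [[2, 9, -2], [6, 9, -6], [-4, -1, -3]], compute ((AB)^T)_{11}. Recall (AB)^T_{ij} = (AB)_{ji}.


(AB)^T_{ij} = (AB)_{ji} = sum_k A_{jk} B_{ki}.
For i=1, j=1 we need (AB)_{11}:
A_{11} * B_{11} = -3 * 2 = -6
A_{12} * B_{21} = -5 * 6 = -30
A_{13} * B_{31} = 1 * -4 = -4
Sum = -6 + -30 + -4 = -40

-40


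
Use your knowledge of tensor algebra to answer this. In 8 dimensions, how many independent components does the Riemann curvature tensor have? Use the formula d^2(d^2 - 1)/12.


The Riemann tensor in d dimensions has d^2(d^2 - 1)/12 independent components.
d = 8, so d^2 = 64
d^2 - 1 = 63
d^2(d^2 - 1) = 64 * 63 = 4032
Divide by 12: 4032 / 12 = 336

336


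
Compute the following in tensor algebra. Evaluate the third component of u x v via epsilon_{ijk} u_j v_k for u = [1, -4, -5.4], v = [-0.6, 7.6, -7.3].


(u x v)_3 = sum_{j,k} epsilon_{3jk} u_j v_k. Only permutations of (1,2,3) contribute; the two non-zero terms are:
eps_{312} u_1 v_2 = 1 * 1 * 7.6 = 7.6
eps_{321} u_2 v_1 = -1 * -4 * -0.6 = -2.4
(u x v)_3 = 5.2

5.2


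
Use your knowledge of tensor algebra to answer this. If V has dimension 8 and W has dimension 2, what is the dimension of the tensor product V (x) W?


The dimension of a tensor product is the product of dimensions.
dim(V) = 8, dim(W) = 2
dim(V (x) W) = 8 * 2 = 16

16


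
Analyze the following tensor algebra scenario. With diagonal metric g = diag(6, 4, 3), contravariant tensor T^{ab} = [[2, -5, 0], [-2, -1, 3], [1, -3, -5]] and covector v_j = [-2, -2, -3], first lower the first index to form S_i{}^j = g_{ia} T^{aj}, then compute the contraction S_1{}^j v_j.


Step 1: lower the first index. For a diagonal metric, g_{ia} T^{aj} = g_{ii} T^{ij} (no sum on i).
g_{11} = 6
S_1{}^1 = 6 * T^{11} = 6 * 2 = 12
S_1{}^2 = 6 * T^{12} = 6 * -5 = -30
S_1{}^3 = 6 * T^{13} = 6 * 0 = 0
Step 2: contract S_1{}^j with v_j.
S_1{}^1 * v_1 = 12 * -2 = -24
S_1{}^2 * v_2 = -30 * -2 = 60
S_1{}^3 * v_3 = 0 * -3 = 0
Result = -24 + 60 + 0 = 36

36


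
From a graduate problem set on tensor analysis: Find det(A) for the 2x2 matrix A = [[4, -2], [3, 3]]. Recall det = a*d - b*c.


For a 2x2 matrix [[a, b], [c, d]], det = a*d - b*c.
a = 4, b = -2, c = 3, d = 3
a*d = 4 * 3 = 12
b*c = -2 * 3 = -6
det = 12 - -6 = 18

18


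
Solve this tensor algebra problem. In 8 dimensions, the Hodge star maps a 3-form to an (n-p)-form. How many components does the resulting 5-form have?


The Hodge dual of a p-form on an n-dimensional manifold is an (n-p)-form.
n = 8, p = 3, so dual degree = 8 - 3 = 5
The number of components is C(n, n-p) = C(8, 5) = 56

56


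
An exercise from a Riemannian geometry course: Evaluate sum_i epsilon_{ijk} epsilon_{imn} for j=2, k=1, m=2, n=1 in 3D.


Using the identity: epsilon_{ijk} epsilon_{imn} = delta_{jm} delta_{kn} - delta_{jn} delta_{km}.
delta_{22} = 1
delta_{11} = 1
delta_{21} = 0
delta_{12} = 0
Result = 1 * 1 - 0 * 0 = 1 - 0 = 1

1


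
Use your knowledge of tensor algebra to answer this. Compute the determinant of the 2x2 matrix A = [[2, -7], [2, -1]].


For a 2x2 matrix [[a, b], [c, d]], det = a*d - b*c.
a = 2, b = -7, c = 2, d = -1
a*d = 2 * -1 = -2
b*c = -7 * 2 = -14
det = -2 - -14 = 12

12


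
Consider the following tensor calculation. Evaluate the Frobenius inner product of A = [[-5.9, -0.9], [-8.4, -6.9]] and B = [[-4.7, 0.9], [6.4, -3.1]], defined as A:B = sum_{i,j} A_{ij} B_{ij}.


A:B = sum over all i,j of A_{ij} * B_{ij}.
Row 1: -5.9*-4.7=27.73, -0.9*0.9=-0.81 => row sum = 26.92
Row 2: -8.4*6.4=-53.76, -6.9*-3.1=21.39 => row sum = -32.37
Total = 26.92 + -32.37 = -5.45

-5.45


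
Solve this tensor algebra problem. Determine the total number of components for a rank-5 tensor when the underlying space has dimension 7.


The number of components of a rank-r tensor in d dimensions is d^r.
Here d = 7 and r = 5.
7^5 = 16807

16807


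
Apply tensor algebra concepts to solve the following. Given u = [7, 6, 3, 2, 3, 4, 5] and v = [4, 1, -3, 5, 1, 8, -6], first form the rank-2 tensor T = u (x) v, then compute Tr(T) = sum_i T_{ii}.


The outer product gives T_{ij} = u_i v_j.
The trace (contraction) is Tr(T) = sum_i T_{ii} = sum_i u_i v_i.
Diagonal entries:
T_{11} = u_1 * v_1 = 7 * 4 = 28
T_{22} = u_2 * v_2 = 6 * 1 = 6
T_{33} = u_3 * v_3 = 3 * -3 = -9
T_{44} = u_4 * v_4 = 2 * 5 = 10
T_{55} = u_5 * v_5 = 3 * 1 = 3
T_{66} = u_6 * v_6 = 4 * 8 = 32
T_{77} = u_7 * v_7 = 5 * -6 = -30
Tr(T) = 28 + 6 + -9 + 10 + 3 + 32 + -30 = 40

40


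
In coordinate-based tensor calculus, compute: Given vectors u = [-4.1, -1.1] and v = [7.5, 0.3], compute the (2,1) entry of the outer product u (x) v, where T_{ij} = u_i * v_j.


The outer product entry T_{ij} = u_i * v_j.
We need i=2, j=1.
u_2 = -1.1, v_1 = 7.5
T_{2,1} = -1.1 * 7.5 = -8.25

-8.25


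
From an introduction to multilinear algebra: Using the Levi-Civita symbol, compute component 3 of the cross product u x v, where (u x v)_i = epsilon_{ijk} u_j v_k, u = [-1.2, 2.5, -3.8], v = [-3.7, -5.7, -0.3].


(u x v)_3 = sum_{j,k} epsilon_{3jk} u_j v_k. Only permutations of (1,2,3) contribute; the two non-zero terms are:
eps_{312} u_1 v_2 = 1 * -1.2 * -5.7 = 6.84
eps_{321} u_2 v_1 = -1 * 2.5 * -3.7 = 9.25
(u x v)_3 = 16.09

16.09


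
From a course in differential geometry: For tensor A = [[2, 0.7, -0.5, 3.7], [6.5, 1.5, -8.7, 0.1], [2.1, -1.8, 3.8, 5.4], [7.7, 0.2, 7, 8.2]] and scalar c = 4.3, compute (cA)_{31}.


Scalar multiplication: (cA)_{ij} = c * A_{ij}.
c = 4.3
A_{31} = 2.1
(cA)_{31} = 4.3 * 2.1 = 9.03

9.03


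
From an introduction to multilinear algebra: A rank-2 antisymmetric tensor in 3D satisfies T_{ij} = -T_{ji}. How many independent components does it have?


An antisymmetric rank-2 tensor satisfies A_{ij} = -A_{ji}, so diagonal entries are zero.
The independent components are the upper-triangular entries: C(n, 2) = n(n-1)/2.
n = 3
C(3, 2) = 3 * 2 / 2 = 6 / 2 = 3

3


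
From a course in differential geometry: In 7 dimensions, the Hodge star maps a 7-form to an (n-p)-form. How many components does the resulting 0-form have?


The Hodge dual of a p-form on an n-dimensional manifold is an (n-p)-form.
n = 7, p = 7, so dual degree = 7 - 7 = 0
The number of components is C(n, n-p) = C(7, 0) = 1

1


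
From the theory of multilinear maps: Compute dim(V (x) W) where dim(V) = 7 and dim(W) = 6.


The dimension of a tensor product is the product of dimensions.
dim(V) = 7, dim(W) = 6
dim(V (x) W) = 7 * 6 = 42

42


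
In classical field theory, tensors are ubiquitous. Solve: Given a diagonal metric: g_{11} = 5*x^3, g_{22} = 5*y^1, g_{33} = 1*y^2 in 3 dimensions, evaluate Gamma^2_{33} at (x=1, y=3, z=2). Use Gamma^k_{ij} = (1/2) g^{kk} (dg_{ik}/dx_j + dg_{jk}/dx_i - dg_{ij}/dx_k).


For a diagonal metric, Gamma^k_{ij} = (1/2) g^{kk} (dg_{ik}/dx_j + dg_{jk}/dx_i - dg_{ij}/dx_k).
The metric is diagonal, so g_{ab} = 0 for a != b.
At the given point: g_{11} = 5, g_{22} = 15, g_{33} = 9
g^{22} = 1/15
dg_{32}/dx_3 = 0 (off-diagonal)
dg_{32}/dx_3 = 0 (off-diagonal)
dg_{33}/dx_2 = dg_{33}/dx_2 = 6
Numerator = 0 + 0 - 6 = -6
Gamma^2_{33} = -6 / (2 * 15) = -1/5

-1/5


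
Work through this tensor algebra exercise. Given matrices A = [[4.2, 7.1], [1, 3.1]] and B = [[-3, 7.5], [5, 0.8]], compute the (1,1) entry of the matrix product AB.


(AB)_{ij} = sum_k A_{ik} B_{kj}.
For i=1, j=1:
A_{11} * B_{11} = 4.2 * -3 = -12.6
A_{12} * B_{21} = 7.1 * 5 = 35.5
Sum = -12.6 + 35.5 = 22.9

22.9


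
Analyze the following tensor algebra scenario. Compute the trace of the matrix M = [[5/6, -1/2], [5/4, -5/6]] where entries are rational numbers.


The trace is the sum of diagonal entries.
Diagonal: M[1,1] = 5/6, M[2,2] = -5/6
Tr(M) = 5/6 + -5/6
Computing step by step:
After adding M[1,1]: 5/6
After adding M[2,2]: 0
Tr(M) = 0

0


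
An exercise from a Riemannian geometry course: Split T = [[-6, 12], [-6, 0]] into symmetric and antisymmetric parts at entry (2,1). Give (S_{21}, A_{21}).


T_{21} = -6
T_{12} = 12
S_{21} = (-6 + 12)/2 = 6/2 = 3
A_{21} = (-6 - 12)/2 = -18/2 = -9
Check: S + A = 3 + -9 = -6 = T_{21}.

(3, -9)


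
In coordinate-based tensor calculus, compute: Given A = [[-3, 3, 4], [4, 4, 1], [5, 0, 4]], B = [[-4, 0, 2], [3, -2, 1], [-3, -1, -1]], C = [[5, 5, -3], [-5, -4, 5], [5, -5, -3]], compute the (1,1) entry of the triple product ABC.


(ABC)_{11} = sum_m (AB)_{1m} C_{m1}. First compute row 1 of AB.
(AB)_{11} = -3*-4 + 3*3 + 4*-3 = 9
(AB)_{12} = -3*0 + 3*-2 + 4*-1 = -10
(AB)_{13} = -3*2 + 3*1 + 4*-1 = -7
Now contract with column 1 of C:
(AB)_{11} * C_{11} = 9 * 5 = 45
(AB)_{12} * C_{21} = -10 * -5 = 50
(AB)_{13} * C_{31} = -7 * 5 = -35
(ABC)_{11} = 45 + 50 + -35 = 60

60


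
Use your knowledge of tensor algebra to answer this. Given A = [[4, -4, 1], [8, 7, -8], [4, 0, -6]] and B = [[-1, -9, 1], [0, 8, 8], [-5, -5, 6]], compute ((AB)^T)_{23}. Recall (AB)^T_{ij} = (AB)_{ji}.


(AB)^T_{ij} = (AB)_{ji} = sum_k A_{jk} B_{ki}.
For i=2, j=3 we need (AB)_{32}:
A_{31} * B_{12} = 4 * -9 = -36
A_{32} * B_{22} = 0 * 8 = 0
A_{33} * B_{32} = -6 * -5 = 30
Sum = -36 + 0 + 30 = -6

-6


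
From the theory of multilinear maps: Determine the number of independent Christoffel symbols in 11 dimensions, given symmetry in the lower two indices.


Christoffel symbols Gamma^k_{ij} are symmetric in i,j, so there are d * d(d+1)/2 independent symbols.
d = 11
d(d+1)/2 = 11 * 12 / 2 = 66
Total = 11 * 66 = 726

726


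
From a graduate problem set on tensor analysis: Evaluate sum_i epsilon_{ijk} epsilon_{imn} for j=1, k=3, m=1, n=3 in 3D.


Using the identity: epsilon_{ijk} epsilon_{imn} = delta_{jm} delta_{kn} - delta_{jn} delta_{km}.
delta_{11} = 1
delta_{33} = 1
delta_{13} = 0
delta_{31} = 0
Result = 1 * 1 - 0 * 0 = 1 - 0 = 1

1


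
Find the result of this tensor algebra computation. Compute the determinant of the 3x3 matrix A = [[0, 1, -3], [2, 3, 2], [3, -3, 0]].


Expanding along the first row, det(A) = a11*M_11 - a12*M_12 + a13*M_13, where M_1j is the (1,j) minor.
Minor M_11 = 3*0 - 2*-3 = 6
Minor M_12 = 2*0 - 2*3 = -6
Minor M_13 = 2*-3 - 3*3 = -15
det = 0*(6) - 1*(-6) + -3*(-15)
    = 0 - -6 + 45
    = 51

51


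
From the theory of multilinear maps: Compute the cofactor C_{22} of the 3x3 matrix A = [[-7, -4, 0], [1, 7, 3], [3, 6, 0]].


To find cofactor C_{22}, delete row 2 and column 2.
The resulting 2x2 submatrix is: [[-7, 0], [3, 0]]
Minor M_{22} = -7*0 - 0*3
  = 0 - 0 = 0
Sign = (-1)^(2+2) = (-1)^4 = 1
Cofactor C_{22} = 1 * 0 = 0

0


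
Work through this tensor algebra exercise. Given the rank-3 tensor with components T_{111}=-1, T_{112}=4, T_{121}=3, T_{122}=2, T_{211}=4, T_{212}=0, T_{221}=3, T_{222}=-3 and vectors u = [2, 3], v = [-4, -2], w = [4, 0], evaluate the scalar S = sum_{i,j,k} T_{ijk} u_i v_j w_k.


S = sum over i,j,k of T_{ijk} u_i v_j w_k. Expanding all 8 terms:
T_{111}*u_1*v_1*w_1 = -1*2*-4*4 = 32  (running total: 32)
T_{112}*u_1*v_1*w_2 = 4*2*-4*0 = 0  (running total: 32)
T_{121}*u_1*v_2*w_1 = 3*2*-2*4 = -48  (running total: -16)
T_{122}*u_1*v_2*w_2 = 2*2*-2*0 = 0  (running total: -16)
T_{211}*u_2*v_1*w_1 = 4*3*-4*4 = -192  (running total: -208)
T_{212}*u_2*v_1*w_2 = 0*3*-4*0 = 0  (running total: -208)
T_{221}*u_2*v_2*w_1 = 3*3*-2*4 = -72  (running total: -280)
T_{222}*u_2*v_2*w_2 = -3*3*-2*0 = 0  (running total: -280)
S = -280

-280


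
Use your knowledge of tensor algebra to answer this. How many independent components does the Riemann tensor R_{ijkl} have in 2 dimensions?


The Riemann tensor in d dimensions has d^2(d^2 - 1)/12 independent components.
d = 2, so d^2 = 4
d^2 - 1 = 3
d^2(d^2 - 1) = 4 * 3 = 12
Divide by 12: 12 / 12 = 1

1


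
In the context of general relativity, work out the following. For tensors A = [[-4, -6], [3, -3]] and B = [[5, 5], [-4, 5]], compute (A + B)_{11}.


Tensor addition is component-wise: (A + B)_{ij} = A_{ij} + B_{ij}.
A_{11} = -4
B_{11} = 5
(A + B)_{11} = -4 + 5 = 1

1


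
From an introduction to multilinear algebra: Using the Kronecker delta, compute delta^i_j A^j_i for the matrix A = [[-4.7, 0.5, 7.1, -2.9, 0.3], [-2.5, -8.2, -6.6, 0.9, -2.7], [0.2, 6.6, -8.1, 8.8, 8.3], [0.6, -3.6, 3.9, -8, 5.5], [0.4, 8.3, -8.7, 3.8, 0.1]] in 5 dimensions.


The contraction (trace) of a rank-2 tensor is the sum of its diagonal elements.
Diagonal entries: A[1,1] = -4.7, A[2,2] = -8.2, A[3,3] = -8.1, A[4,4] = -8, A[5,5] = 0.1
Tr(A) = -4.7 + -8.2 + -8.1 + -8 + 0.1 = -28.9

-28.9


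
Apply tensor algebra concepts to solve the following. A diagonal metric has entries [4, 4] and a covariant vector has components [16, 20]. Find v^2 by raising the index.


To raise an index with a diagonal metric: v^i = v_i / g_{ii}.
For index 2: v_2 = 20, g_{22} = 4
v^2 = 20 / 4 = 5

5


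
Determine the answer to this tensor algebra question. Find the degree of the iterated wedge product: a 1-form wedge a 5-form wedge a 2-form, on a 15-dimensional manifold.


The degree of a wedge product is the sum of the degrees of the individual forms.
Degrees: 1, 5, 2
Total degree = 1 + 5 + 2 = 8

8


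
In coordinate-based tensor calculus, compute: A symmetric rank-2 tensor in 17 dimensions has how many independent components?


A symmetric rank-2 tensor in d dimensions has d(d+1)/2 independent components.
d = 17
d(d+1)/2 = 17 * 18 / 2 = 306 / 2 = 153

153


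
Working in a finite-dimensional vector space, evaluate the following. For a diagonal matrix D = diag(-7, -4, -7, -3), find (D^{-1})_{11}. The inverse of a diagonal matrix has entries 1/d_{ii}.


For a diagonal matrix, the inverse has entries (D^{-1})_{ii} = 1/d_{ii}.
The diagonal entries are: d_{11} = -7, d_{22} = -4, d_{33} = -7, d_{44} = -3
We need (D^{-1})_{11} = 1/d_{11} = 1/-7 = -1/7

-1/7


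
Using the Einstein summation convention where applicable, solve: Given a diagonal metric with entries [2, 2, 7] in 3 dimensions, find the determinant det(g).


For a diagonal metric, the determinant is the product of diagonal entries.
Diagonal entries: 2, 2, 7
det(g) = 2 * 2 * 7 = 28

28


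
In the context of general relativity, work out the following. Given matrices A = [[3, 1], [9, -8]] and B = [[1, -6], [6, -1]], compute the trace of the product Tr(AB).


Tr(AB) = sum_i (AB)_{ii} where (AB)_{ii} = sum_k A_{ik} B_{ki}.
(AB)_{11} = 3*1 + 1*6 = 9
(AB)_{22} = 9*-6 + -8*-1 = -46
Tr(AB) = 9 + -46 = -37

-37


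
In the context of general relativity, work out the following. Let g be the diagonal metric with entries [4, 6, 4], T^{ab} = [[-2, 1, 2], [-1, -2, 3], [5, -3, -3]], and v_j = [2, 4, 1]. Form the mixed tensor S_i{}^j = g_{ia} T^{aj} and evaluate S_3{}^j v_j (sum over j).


Step 1: lower the first index. For a diagonal metric, g_{ia} T^{aj} = g_{ii} T^{ij} (no sum on i).
g_{33} = 4
S_3{}^1 = 4 * T^{31} = 4 * 5 = 20
S_3{}^2 = 4 * T^{32} = 4 * -3 = -12
S_3{}^3 = 4 * T^{33} = 4 * -3 = -12
Step 2: contract S_3{}^j with v_j.
S_3{}^1 * v_1 = 20 * 2 = 40
S_3{}^2 * v_2 = -12 * 4 = -48
S_3{}^3 * v_3 = -12 * 1 = -12
Result = 40 + -48 + -12 = -20

-20


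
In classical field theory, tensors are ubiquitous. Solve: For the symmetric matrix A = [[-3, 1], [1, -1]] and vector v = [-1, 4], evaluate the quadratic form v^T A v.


First compute Av:
(Av)_1 = -3*-1 + 1*4 = 7
(Av)_2 = 1*-1 + -1*4 = -5
Av = [7, -5]
Then v^T (Av) = -1*7 + 4*-5
= -7 + -20 = -27

-27


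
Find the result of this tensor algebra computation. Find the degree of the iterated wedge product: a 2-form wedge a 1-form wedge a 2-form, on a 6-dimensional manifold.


The degree of a wedge product is the sum of the degrees of the individual forms.
Degrees: 2, 1, 2
Total degree = 2 + 1 + 2 = 5

5


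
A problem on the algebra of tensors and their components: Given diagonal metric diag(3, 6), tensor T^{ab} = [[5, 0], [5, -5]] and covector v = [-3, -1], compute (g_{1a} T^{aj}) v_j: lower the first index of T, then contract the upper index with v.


Step 1: lower the first index. For a diagonal metric, g_{ia} T^{aj} = g_{ii} T^{ij} (no sum on i).
g_{11} = 3
S_1{}^1 = 3 * T^{11} = 3 * 5 = 15
S_1{}^2 = 3 * T^{12} = 3 * 0 = 0
Step 2: contract S_1{}^j with v_j.
S_1{}^1 * v_1 = 15 * -3 = -45
S_1{}^2 * v_2 = 0 * -1 = 0
Result = -45 + 0 = -45

-45


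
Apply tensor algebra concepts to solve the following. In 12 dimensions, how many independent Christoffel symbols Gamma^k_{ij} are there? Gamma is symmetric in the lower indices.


Christoffel symbols Gamma^k_{ij} are symmetric in i,j, so there are d * d(d+1)/2 independent symbols.
d = 12
d(d+1)/2 = 12 * 13 / 2 = 78
Total = 12 * 78 = 936

936


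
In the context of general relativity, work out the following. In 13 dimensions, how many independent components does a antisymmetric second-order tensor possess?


A antisymmetric rank-2 tensor in d dimensions has d(d-1)/2 independent components.
d = 13
d(d-1)/2 = 13 * 12 / 2 = 156 / 2 = 78

78


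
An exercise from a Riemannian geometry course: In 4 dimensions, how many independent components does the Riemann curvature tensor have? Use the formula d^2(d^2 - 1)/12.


The Riemann tensor in d dimensions has d^2(d^2 - 1)/12 independent components.
d = 4, so d^2 = 16
d^2 - 1 = 15
d^2(d^2 - 1) = 16 * 15 = 240
Divide by 12: 240 / 12 = 20

20


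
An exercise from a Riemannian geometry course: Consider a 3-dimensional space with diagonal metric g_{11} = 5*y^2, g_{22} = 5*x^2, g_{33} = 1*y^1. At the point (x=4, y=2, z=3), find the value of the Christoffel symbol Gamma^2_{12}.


For a diagonal metric, Gamma^k_{ij} = (1/2) g^{kk} (dg_{ik}/dx_j + dg_{jk}/dx_i - dg_{ij}/dx_k).
The metric is diagonal, so g_{ab} = 0 for a != b.
At the given point: g_{11} = 20, g_{22} = 80, g_{33} = 2
g^{22} = 1/80
dg_{12}/dx_2 = 0 (off-diagonal)
dg_{22}/dx_1 = dg_{22}/dx_1 = 40
dg_{12}/dx_2 = 0 (off-diagonal)
Numerator = 0 + 40 - 0 = 40
Gamma^2_{12} = 40 / (2 * 80) = 1/4

1/4
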